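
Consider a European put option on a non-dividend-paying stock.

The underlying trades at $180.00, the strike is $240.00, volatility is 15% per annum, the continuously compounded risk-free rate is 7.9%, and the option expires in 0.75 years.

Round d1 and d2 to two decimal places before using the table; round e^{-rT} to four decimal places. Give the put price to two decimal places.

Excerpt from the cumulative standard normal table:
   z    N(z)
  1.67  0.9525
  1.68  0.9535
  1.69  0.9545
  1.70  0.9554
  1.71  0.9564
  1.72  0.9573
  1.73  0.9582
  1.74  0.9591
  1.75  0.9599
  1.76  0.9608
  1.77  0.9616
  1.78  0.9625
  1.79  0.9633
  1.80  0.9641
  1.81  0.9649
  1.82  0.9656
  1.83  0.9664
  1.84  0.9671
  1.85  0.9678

$46.61

σ√T = 0.15·√0.75 = 0.1299
d₁ = [ln(180/240) + (0.079 + 0.15²/2)·0.75] / 0.1299 = [-0.2877 + 0.0677] / 0.1299 = -1.6935 ⇒ -1.69
d₂ = d₁ − σ√T = -1.6935 − 0.1299 = -1.8234 ⇒ -1.82
e^(−rT) = e^(−0.079·0.75) = 0.9425
P = 240·0.9425·N(1.82) − 180·N(1.69) = 240·0.9425·0.9656 − 180·0.9545 = 218.4187 − 171.8100 = 46.6087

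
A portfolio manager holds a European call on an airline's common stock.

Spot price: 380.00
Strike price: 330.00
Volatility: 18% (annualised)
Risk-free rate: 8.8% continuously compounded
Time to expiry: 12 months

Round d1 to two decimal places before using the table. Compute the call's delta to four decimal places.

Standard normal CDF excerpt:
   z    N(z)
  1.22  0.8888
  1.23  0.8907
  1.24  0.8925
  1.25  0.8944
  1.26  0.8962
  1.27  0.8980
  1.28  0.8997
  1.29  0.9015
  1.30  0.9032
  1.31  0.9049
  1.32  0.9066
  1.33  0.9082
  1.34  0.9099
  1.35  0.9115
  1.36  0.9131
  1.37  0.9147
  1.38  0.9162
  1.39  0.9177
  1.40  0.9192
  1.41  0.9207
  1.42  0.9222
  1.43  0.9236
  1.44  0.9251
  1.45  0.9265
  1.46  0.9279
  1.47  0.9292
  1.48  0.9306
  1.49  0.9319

T = 1;  σ√T = 0.1800
d₁ = [ln(380/330) + (0.088 + 0.18²/2)·1] / 0.1800 = [0.1411 + 0.1042] / 0.1800 = 1.3627 ⇒ 1.36
N(d₁) = N(1.36) = 0.9131
Δ_call = N(d₁) = 0.9131

0.9131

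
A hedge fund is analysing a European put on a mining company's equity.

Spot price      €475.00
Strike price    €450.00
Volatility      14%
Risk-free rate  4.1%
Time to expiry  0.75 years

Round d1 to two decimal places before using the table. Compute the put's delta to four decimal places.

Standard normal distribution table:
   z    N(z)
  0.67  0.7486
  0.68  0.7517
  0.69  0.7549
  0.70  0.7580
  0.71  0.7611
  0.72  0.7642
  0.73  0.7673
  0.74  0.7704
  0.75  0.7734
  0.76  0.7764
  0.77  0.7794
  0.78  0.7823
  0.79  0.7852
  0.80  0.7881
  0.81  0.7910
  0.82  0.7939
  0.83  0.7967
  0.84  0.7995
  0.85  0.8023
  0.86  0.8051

-0.2236

T = 0.75;  σ√T = 0.1212
d₁ = [ln(475/450) + (0.041 + 0.14²/2)·0.75] / 0.1212 = [0.0541 + 0.0381] / 0.1212 = 0.7602 ⇒ 0.76
N(d₁) = N(0.76) = 0.7764
Δ_put = N(d₁) − 1 = 0.7764 − 1 = -0.2236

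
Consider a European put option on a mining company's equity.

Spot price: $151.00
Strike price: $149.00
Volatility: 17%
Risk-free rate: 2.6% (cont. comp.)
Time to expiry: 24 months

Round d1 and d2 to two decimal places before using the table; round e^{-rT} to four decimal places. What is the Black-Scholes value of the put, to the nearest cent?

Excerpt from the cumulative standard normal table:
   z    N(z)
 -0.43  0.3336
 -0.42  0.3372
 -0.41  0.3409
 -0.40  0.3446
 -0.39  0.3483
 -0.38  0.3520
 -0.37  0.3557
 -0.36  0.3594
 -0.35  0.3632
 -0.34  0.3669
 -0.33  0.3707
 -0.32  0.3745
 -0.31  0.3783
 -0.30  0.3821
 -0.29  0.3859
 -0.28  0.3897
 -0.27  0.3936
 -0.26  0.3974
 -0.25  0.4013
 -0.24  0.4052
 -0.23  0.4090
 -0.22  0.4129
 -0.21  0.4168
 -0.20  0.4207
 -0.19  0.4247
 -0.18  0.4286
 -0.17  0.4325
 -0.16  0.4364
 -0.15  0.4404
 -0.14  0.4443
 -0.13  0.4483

$9.70

σ√T = 0.17·√2 = 0.2404
d₁ = [ln(151/149) + (0.026 + 0.17²/2)·2] / 0.2404 = [0.0133 + 0.0809] / 0.2404 = 0.3920 which rounds to 0.39
d₂ = d₁ − σ√T = 0.3920 − 0.2404 = 0.1515 which rounds to 0.15
exp(−rT) = exp(−0.026·2) = 0.9493
P = 149·0.9493·N(-0.15) − 151·N(-0.39) = 149·0.9493·0.4404 − 151·0.3483 = 62.2927 − 52.5933 = 9.6994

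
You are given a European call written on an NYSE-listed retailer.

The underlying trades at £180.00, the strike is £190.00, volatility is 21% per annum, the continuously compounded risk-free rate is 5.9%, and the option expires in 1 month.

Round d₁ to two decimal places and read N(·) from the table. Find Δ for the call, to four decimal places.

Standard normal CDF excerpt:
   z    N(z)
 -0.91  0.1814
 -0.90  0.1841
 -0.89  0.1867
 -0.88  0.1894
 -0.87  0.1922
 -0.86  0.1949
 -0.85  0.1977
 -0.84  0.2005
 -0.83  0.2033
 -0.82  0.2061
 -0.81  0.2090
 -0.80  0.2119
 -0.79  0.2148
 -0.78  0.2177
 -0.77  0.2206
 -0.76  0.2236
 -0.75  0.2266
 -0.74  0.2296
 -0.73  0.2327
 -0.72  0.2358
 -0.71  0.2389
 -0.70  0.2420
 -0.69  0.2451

σ√T = 0.21 × 0.2887 = 0.0606
d₁ = [ln(180/190) + (0.059 + ½·0.21²)·0.08333] / (σ√T) = (-0.0541 + 0.0068) / 0.0606 = -0.7805 which rounds to -0.78
N(d₁) = N(-0.78) = 0.2177
Δ_call = N(d₁) = 0.2177

0.2177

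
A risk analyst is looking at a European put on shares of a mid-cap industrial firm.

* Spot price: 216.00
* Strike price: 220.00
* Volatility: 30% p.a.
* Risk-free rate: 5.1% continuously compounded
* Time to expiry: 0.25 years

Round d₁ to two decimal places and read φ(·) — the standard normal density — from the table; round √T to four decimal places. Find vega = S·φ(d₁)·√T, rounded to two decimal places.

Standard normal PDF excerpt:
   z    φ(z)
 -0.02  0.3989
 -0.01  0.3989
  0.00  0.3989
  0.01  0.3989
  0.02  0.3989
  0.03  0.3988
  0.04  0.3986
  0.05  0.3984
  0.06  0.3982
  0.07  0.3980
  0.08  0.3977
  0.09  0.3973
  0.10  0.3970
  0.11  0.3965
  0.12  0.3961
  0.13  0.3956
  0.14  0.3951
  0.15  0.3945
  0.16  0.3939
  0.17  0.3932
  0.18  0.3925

T = 0.25;  σ√T = 0.1500
d₁ = [ln(216/220) + (0.051 + ½·0.3²)·0.25] / (σ√T) = (-0.0183 + 0.0240) / 0.1500 = 0.0377 → 0.04
√T = √0.25 = 0.5000
φ(d₁) = φ(0.04) = 0.3986
vega = S·φ(d₁)·√T = 216·0.3986·0.5000 = 43.0488
(The call has the same vega.)

43.05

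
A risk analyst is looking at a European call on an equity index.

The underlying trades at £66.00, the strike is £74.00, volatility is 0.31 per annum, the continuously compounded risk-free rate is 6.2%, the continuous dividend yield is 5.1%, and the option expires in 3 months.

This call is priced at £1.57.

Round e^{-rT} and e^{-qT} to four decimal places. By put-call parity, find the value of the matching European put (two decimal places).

£9.27

exp(−qT) = exp(−0.051·0.25) = 0.9873;  exp(−rT) = exp(−0.062·0.25) = 0.9846
Put-call parity: C − P = S·e^(−qT) − K·e^(−rT) = 66·0.9873 − 74·0.9846 = 65.1618 − 72.8604 = -7.6986
P = C − (C − P) = 1.57 − (-7.6986) = 9.2686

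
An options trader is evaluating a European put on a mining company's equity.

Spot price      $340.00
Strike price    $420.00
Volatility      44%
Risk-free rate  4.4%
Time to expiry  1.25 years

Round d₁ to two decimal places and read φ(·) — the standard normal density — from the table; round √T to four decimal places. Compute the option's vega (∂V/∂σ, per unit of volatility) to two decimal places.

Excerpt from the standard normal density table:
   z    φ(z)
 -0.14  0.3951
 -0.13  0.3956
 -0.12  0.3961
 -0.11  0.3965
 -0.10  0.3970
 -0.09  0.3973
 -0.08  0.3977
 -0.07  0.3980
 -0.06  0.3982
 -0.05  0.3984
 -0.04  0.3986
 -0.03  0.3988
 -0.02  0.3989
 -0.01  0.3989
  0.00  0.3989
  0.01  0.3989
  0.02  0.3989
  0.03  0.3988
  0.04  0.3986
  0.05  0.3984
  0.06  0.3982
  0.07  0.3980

151.29

σ√T = 0.44 × 1.1180 = 0.4919
d₁ = [ln(340/420) + (0.044 + ½·0.44²)·1.25] / (σ√T) = (-0.2113 + 0.1760) / 0.4919 = -0.0718 → -0.07
√T = √1.25 = 1.1180
φ(d₁) = φ(-0.07) = 0.3980
vega = S·φ(d₁)·√T = 340·0.3980·1.1180 = 151.2878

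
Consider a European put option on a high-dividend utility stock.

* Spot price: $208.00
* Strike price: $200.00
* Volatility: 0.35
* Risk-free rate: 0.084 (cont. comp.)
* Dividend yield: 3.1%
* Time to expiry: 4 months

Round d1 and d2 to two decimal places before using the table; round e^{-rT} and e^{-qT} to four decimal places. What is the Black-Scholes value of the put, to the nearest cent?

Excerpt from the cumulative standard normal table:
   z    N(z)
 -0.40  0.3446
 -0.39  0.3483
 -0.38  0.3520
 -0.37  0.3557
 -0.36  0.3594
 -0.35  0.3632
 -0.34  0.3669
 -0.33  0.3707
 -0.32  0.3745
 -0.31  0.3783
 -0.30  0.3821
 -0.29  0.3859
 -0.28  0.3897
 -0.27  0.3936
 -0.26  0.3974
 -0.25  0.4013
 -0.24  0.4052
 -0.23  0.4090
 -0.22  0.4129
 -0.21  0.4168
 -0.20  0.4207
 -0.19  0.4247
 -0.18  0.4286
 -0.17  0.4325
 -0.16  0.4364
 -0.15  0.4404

$10.89

σ√T = 0.35 × 0.5774 = 0.2021
d₁ = [ln(208/200) + (0.084 − 0.031 + ½·0.35²)·0.3333] / (σ√T) = (0.0392 + 0.0381) / 0.2021 = 0.3826 → 0.38
d₂ = 0.3826 − 0.2021 = 0.1805 → 0.18
e^(−qT) = e^(−0.031·0.3333) = 0.9897;  e^(−rT) = e^(−0.084·0.3333) = 0.9724
N(−d₂) = N(-0.18) = 0.4286;  N(−d₁) = N(-0.38) = 0.3520
P = 200·0.9724·0.4286 − 208·0.9897·0.3520 = 83.3541 − 72.4619 = 10.8923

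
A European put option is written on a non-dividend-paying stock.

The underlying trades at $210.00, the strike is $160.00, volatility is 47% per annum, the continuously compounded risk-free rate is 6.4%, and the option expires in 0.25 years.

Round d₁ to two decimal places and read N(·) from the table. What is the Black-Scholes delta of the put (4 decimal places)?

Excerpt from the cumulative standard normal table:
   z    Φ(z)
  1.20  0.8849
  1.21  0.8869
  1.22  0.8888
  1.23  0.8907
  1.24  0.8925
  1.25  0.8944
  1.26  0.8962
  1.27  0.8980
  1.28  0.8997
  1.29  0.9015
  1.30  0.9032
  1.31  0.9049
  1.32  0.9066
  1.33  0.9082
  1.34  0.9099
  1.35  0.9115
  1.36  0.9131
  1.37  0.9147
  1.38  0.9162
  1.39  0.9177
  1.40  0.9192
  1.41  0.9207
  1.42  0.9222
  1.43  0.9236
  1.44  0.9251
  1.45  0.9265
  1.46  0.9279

σ√T = 0.47 × 0.5000 = 0.2350
d₁ = [ln(210/160) + (0.064 + 0.47²/2)·0.25] / 0.2350 = [0.2719 + 0.0436] / 0.2350 = 1.3427 → 1.34
N(d₁) = N(1.34) = 0.9099
Δ_put = N(d₁) − 1 = 0.9099 − 1 = -0.0901

-0.0901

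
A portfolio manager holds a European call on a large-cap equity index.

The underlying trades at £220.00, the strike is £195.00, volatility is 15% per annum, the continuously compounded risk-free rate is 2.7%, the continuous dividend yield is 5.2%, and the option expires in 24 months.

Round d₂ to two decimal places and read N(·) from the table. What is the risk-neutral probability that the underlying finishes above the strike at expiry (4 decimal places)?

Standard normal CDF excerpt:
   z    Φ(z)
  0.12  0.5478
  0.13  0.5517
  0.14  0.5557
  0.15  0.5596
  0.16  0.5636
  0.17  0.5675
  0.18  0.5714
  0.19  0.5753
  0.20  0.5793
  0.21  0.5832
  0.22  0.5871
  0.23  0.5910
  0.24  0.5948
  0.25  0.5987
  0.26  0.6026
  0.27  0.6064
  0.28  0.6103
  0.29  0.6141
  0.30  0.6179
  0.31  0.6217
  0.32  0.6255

0.5910

σ√T = 0.15·√2 = 0.2121
d₁ = [ln(220/195) + (0.027 − 0.052 + 0.15²/2)·2] / 0.2121 = [0.1206 − 0.0275] / 0.2121 = 0.4390 → 0.44
d₂ = d₁ − σ√T = 0.4390 − 0.2121 = 0.2269 → 0.23
Pr(exercise) under Q = N(d₂) = 0.5910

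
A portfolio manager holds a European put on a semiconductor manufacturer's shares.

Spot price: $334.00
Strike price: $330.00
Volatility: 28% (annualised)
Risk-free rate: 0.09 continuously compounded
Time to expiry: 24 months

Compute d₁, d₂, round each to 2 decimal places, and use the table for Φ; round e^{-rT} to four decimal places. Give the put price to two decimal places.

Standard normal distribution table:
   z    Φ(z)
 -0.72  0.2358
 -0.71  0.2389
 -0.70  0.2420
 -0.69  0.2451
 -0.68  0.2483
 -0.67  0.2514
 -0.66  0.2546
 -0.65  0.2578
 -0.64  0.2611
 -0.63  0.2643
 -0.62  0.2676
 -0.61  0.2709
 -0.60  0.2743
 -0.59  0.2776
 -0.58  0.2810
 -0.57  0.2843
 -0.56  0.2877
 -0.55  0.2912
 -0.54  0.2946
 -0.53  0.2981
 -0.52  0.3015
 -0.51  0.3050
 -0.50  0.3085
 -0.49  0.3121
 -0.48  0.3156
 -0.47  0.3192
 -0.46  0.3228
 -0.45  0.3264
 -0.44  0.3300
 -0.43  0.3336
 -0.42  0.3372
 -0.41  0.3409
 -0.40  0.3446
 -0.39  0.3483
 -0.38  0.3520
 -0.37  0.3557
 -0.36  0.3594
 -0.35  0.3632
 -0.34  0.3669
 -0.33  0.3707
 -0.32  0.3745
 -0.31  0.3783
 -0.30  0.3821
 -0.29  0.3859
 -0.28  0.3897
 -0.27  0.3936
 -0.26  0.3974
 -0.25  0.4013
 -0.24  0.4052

T = 2;  σ√T = 0.3960
ln(S/K) + (r + σ²/2)T = ln(334/330) + (0.09 + 0.28²/2)·2 = 0.0120 + 0.2584 = 0.2704
d₁ = 0.2704 / 0.3960 = 0.6830 ⇒ 0.68
d₂ = d₁ − σ√T = 0.6830 − 0.3960 = 0.2870 ⇒ 0.29
exp(−rT) = exp(−0.09·2) = 0.8353
N(−d₂) = N(-0.29) = 0.3859;  N(−d₁) = N(-0.68) = 0.2483
P = 330·0.8353·0.3859 − 334·0.2483 = 106.3729 − 82.9322 = 23.4407

$23.44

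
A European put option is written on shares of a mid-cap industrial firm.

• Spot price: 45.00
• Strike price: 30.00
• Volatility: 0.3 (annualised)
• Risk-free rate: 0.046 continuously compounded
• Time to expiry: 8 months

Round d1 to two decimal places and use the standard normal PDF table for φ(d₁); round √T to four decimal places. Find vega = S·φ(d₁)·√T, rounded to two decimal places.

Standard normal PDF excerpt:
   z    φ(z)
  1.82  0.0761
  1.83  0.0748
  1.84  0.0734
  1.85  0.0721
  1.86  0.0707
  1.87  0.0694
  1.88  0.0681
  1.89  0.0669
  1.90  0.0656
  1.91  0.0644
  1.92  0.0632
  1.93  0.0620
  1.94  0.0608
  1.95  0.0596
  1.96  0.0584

σ√T = 0.3·√0.6667 = 0.2449
d₁ = [ln(45/30) + (0.046 + 0.3²/2)·0.6667] / 0.2449 = [0.4055 + 0.0607] / 0.2449 = 1.9030 ≈ 1.90
√T = √0.6667 = 0.8165
φ(d₁) = φ(1.90) = 0.0656
vega = S·φ(d₁)·√T = 45·0.0656·0.8165 = 2.4103

2.41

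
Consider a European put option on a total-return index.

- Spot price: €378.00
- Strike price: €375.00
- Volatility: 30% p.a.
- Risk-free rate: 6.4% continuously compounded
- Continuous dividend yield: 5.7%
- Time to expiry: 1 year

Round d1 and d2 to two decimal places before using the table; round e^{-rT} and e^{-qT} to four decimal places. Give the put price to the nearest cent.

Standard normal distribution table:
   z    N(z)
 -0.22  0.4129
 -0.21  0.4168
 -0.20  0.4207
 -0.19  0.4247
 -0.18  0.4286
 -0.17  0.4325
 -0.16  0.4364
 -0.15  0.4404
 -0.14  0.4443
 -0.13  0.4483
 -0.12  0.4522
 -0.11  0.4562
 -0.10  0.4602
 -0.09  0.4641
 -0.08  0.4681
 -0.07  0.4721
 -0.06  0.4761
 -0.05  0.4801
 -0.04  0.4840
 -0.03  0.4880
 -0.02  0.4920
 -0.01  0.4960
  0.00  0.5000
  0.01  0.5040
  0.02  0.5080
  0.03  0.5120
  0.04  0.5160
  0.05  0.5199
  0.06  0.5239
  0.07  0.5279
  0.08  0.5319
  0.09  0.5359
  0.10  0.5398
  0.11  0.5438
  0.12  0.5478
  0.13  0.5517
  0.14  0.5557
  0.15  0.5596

€39.66

σ√T = 0.3 × 1.0000 = 0.3000
ln(S/K) + (r − q + σ²/2)T = ln(378/375) + (0.064 − 0.057 + 0.3²/2)·1 = 0.0080 + 0.0520 = 0.0600
d₁ = 0.0600 / 0.3000 = 0.1999 which rounds to 0.20
d₂ = d₁ − σ√T = 0.1999 − 0.3000 = -0.1001 which rounds to -0.10
exp(−qT) = exp(−0.057·1) = 0.9446;  exp(−rT) = exp(−0.064·1) = 0.9380
N(−d₂) = N(0.10) = 0.5398;  N(−d₁) = N(-0.20) = 0.4207
P = 375·0.9380·0.5398 − 378·0.9446·0.4207 = 189.8746 − 150.2146 = 39.6600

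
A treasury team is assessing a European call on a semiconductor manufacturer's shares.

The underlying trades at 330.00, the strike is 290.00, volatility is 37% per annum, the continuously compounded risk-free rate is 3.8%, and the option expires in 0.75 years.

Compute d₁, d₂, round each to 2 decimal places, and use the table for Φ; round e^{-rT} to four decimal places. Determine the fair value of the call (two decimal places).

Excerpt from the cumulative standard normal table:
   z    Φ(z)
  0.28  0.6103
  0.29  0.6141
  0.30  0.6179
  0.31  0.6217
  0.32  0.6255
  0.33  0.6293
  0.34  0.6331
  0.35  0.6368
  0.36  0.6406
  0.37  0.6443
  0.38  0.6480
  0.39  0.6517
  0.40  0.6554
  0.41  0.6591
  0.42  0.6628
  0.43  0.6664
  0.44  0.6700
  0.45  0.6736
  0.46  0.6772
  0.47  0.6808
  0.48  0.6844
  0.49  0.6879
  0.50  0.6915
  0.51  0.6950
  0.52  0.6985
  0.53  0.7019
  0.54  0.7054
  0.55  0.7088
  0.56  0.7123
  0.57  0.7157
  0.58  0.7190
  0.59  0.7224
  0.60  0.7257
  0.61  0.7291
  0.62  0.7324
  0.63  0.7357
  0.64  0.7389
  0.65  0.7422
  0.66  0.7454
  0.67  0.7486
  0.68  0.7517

67.56

σ√T = 0.37·√0.75 = 0.3204
d₁ = [ln(330/290) + (0.038 + 0.37²/2)·0.75] / 0.3204 = [0.1292 + 0.0798] / 0.3204 = 0.6524 → 0.65
d₂ = d₁ − σ√T = 0.6524 − 0.3204 = 0.3320 → 0.33
e^(−rT) = e^(−0.038·0.75) = 0.9719
N(d₁) = N(0.65) = 0.7422;  N(d₂) = N(0.33) = 0.6293
C = 330·0.7422 − 290·0.9719·0.6293 = 244.9260 − 177.3688 = 67.5572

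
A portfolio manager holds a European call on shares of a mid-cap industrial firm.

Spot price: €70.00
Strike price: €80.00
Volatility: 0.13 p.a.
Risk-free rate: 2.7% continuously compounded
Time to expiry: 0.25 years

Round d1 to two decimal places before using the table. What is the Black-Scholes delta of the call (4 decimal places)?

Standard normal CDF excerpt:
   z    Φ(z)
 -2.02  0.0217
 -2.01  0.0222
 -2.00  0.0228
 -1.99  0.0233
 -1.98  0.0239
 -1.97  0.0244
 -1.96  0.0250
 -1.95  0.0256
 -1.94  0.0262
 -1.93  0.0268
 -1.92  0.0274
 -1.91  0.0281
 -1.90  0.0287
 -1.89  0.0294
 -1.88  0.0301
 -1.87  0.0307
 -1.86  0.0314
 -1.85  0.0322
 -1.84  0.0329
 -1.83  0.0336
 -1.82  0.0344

T = 0.25;  σ√T = 0.0650
ln(S/K) + (r + σ²/2)T = ln(70/80) + (0.027 + 0.13²/2)·0.25 = -0.1335 + 0.0089 = -0.1247
d₁ = -0.1247 / 0.0650 = -1.9180 which rounds to -1.92
N(d₁) = N(-1.92) = 0.0274
Δ_call = N(d₁) = 0.0274

0.0274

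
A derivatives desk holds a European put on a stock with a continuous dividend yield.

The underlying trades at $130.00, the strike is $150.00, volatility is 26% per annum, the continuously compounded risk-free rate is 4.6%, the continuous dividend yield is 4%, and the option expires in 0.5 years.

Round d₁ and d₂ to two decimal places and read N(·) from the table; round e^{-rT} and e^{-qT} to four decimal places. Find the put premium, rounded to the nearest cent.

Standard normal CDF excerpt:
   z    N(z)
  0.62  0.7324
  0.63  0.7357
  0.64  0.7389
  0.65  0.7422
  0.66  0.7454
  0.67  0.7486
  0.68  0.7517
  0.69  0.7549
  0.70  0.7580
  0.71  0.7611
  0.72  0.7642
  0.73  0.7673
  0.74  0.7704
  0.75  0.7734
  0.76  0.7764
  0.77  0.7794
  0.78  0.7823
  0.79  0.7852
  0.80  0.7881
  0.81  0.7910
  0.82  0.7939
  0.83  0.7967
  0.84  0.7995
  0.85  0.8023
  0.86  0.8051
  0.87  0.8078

$22.22

T = 0.5;  σ√T = 0.1838
ln(S/K) + (r − q + σ²/2)T = ln(130/150) + (0.046 − 0.04 + 0.26²/2)·0.5 = -0.1431 + 0.0199 = -0.1232
d₁ = -0.1232 / 0.1838 = -0.6701 ≈ -0.67
d₂ = d₁ − σ√T = -0.6701 − 0.1838 = -0.8540 ≈ -0.85
e^(−qT) = e^(−0.04·0.5) = 0.9802;  e^(−rT) = e^(−0.046·0.5) = 0.9773
N(−d₂) = N(0.85) = 0.8023;  N(−d₁) = N(0.67) = 0.7486
P = 150·0.9773·0.8023 − 130·0.9802·0.7486 = 117.6132 − 95.3911 = 22.2221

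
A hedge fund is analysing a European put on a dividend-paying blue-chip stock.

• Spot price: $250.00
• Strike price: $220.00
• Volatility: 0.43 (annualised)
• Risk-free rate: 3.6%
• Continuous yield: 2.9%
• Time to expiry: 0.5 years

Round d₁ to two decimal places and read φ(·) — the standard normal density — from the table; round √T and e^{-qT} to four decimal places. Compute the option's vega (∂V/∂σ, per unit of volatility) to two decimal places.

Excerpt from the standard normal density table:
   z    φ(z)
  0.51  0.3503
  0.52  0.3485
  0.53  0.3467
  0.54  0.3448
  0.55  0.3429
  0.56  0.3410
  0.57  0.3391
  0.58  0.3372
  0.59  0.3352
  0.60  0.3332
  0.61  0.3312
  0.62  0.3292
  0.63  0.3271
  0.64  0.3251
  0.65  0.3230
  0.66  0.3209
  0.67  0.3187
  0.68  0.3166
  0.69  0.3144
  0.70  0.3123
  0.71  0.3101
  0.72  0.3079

σ√T = 0.43 × 0.7071 = 0.3041
d₁ = [ln(250/220) + (0.036 − 0.029 + 0.43²/2)·0.5] / 0.3041 = [0.1278 + 0.0497] / 0.3041 = 0.5840 which rounds to 0.58
√T = √0.5 = 0.7071
φ(d₁) = φ(0.58) = 0.3372
e^(−qT) = e^(−0.029·0.5) = 0.9856
vega = S·e^(−qT)·φ(d₁)·√T = 250·0.9856·0.3372·0.7071 = 58.7502

58.75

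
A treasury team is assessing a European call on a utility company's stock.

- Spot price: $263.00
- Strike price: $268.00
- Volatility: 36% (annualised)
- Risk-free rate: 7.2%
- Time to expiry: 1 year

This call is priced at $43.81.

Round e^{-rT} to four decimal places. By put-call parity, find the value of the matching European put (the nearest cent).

$30.18

exp(−rT) = exp(−0.072·1) = 0.9305
Put-call parity: C − P = S − K·e^(−rT) = 263 − 268·0.9305 = 263 − 249.3740 = 13.6260
P = C − (C − P) = 43.81 − (13.6260) = 30.1840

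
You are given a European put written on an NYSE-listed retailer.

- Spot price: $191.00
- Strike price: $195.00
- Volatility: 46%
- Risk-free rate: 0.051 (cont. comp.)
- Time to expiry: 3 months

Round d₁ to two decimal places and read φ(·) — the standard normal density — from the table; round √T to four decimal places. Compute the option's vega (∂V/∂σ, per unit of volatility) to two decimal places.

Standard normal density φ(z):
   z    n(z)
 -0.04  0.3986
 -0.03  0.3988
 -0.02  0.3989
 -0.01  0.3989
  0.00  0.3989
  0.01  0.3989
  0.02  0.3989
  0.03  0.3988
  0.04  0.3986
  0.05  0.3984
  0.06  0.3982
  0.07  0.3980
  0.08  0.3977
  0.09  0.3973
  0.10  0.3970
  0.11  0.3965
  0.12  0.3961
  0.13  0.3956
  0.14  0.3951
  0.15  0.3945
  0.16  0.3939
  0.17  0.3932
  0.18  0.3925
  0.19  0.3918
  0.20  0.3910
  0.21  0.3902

37.98

T = 0.25;  σ√T = 0.2300
d₁ = [ln(191/195) + (0.051 + 0.46²/2)·0.25] / 0.2300 = [-0.0207 + 0.0392] / 0.2300 = 0.0803 which rounds to 0.08
√T = √0.25 = 0.5000
φ(d₁) = φ(0.08) = 0.3977
vega = S·φ(d₁)·√T = 191·0.3977·0.5000 = 37.9804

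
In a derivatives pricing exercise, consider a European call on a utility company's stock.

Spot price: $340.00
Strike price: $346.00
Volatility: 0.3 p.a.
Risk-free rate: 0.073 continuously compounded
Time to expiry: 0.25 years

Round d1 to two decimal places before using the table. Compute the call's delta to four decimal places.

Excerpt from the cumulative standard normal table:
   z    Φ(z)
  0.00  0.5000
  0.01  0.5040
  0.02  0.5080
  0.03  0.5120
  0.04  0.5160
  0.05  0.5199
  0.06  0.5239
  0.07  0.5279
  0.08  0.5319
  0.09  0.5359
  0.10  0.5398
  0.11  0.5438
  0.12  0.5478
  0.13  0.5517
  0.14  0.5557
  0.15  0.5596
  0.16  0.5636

0.5319

σ√T = 0.3·√0.25 = 0.1500
ln(S/K) + (r + σ²/2)T = ln(340/346) + (0.073 + 0.3²/2)·0.25 = -0.0175 + 0.0295 = 0.0120
d₁ = 0.0120 / 0.1500 = 0.0800 ≈ 0.08
N(d₁) = N(0.08) = 0.5319
Δ_call = N(d₁) = 0.5319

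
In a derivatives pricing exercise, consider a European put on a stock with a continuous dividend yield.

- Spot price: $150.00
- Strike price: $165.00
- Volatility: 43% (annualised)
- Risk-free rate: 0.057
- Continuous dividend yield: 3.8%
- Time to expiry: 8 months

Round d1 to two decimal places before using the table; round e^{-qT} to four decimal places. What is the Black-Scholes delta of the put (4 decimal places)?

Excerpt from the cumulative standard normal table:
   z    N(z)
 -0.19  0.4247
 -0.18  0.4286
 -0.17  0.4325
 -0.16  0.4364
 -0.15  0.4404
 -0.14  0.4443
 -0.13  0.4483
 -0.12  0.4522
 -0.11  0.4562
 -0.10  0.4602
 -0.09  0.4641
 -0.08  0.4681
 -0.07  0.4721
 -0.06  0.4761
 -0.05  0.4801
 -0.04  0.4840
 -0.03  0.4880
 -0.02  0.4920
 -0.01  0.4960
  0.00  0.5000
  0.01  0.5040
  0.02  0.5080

-0.5108

T = 0.6667;  σ√T = 0.3511
d₁ = [ln(150/165) + (0.057 − 0.038 + 0.43²/2)·0.6667] / 0.3511 = [-0.0953 + 0.0743] / 0.3511 = -0.0598 → -0.06
N(d₁) = N(-0.06) = 0.4761
Δ_put = e^(−qT)·(N(d₁) − 1) = 0.9750·(0.4761 − 1) = -0.5108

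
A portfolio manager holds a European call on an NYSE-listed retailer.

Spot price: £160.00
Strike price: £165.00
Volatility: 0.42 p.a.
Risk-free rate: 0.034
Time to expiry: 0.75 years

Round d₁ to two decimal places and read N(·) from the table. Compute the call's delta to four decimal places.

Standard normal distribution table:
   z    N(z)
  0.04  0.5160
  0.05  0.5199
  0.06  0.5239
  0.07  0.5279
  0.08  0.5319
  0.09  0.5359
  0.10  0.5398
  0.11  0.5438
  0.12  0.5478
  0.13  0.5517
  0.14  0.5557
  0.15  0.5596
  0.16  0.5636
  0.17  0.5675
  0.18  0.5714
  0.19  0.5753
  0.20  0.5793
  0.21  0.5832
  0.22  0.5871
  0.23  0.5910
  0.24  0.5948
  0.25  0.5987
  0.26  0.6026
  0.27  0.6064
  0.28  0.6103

0.5675

σ√T = 0.42·√0.75 = 0.3637
d₁ = [ln(160/165) + (0.034 + ½·0.42²)·0.75] / (σ√T) = (-0.0308 + 0.0916) / 0.3637 = 0.1674 → 0.17
N(d₁) = N(0.17) = 0.5675
Δ_call = N(d₁) = 0.5675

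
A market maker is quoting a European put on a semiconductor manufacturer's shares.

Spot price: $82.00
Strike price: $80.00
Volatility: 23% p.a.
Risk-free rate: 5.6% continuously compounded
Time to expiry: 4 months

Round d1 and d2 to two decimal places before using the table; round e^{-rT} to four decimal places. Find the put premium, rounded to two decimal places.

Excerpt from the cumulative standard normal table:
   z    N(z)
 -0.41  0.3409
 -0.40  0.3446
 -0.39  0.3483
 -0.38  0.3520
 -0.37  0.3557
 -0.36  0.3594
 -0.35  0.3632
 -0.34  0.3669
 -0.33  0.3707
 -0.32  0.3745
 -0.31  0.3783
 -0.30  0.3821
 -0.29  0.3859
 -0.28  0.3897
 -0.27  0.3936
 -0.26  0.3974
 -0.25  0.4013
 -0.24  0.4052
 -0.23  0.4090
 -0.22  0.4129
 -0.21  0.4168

$2.64

T = 0.3333;  σ√T = 0.1328
d₁ = [ln(82/80) + (0.056 + 0.23²/2)·0.3333] / 0.1328 = [0.0247 + 0.0275] / 0.1328 = 0.3929 ≈ 0.39
d₂ = d₁ − σ√T = 0.3929 − 0.1328 = 0.2601 ≈ 0.26
exp(−rT) = exp(−0.056·0.3333) = 0.9815
N(−d₂) = N(-0.26) = 0.3974;  N(−d₁) = N(-0.39) = 0.3483
P = 80·0.9815·0.3974 − 82·0.3483 = 31.2038 − 28.5606 = 2.6432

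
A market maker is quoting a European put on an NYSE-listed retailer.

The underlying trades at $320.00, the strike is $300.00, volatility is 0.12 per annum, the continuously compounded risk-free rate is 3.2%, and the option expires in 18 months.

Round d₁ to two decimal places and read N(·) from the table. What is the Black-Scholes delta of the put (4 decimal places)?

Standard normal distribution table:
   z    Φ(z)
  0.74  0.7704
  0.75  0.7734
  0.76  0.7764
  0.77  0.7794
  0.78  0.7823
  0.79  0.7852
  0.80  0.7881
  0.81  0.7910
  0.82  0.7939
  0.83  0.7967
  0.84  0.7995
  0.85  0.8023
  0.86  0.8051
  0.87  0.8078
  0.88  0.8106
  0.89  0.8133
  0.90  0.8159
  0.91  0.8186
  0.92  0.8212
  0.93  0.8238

T = 1.5;  σ√T = 0.1470
d₁ = [ln(320/300) + (0.032 + 0.12²/2)·1.5] / 0.1470 = [0.0645 + 0.0588] / 0.1470 = 0.8392 ⇒ 0.84
N(d₁) = N(0.84) = 0.7995
Δ_put = N(d₁) − 1 = 0.7995 − 1 = -0.2005

-0.2005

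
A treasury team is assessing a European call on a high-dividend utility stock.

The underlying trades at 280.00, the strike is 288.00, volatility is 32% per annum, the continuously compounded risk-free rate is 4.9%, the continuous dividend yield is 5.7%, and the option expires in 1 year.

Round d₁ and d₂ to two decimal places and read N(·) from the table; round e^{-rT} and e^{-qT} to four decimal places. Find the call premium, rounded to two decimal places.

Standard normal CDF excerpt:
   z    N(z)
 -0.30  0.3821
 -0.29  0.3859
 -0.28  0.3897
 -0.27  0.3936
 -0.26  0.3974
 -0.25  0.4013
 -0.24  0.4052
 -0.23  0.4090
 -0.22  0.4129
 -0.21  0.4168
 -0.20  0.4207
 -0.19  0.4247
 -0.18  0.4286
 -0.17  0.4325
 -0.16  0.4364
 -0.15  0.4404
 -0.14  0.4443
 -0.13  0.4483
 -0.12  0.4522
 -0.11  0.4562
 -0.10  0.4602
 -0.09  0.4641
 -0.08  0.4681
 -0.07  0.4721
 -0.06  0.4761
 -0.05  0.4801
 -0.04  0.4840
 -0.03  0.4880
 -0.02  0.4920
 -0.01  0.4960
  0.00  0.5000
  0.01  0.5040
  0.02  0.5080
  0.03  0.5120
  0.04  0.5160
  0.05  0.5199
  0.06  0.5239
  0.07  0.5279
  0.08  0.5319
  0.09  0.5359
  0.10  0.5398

29.57

T = 1;  σ√T = 0.3200
ln(S/K) + (r − q + σ²/2)T = ln(280/288) + (0.049 − 0.057 + 0.32²/2)·1 = -0.0282 + 0.0432 = 0.0150
d₁ = 0.0150 / 0.3200 = 0.0470 which rounds to 0.05
d₂ = d₁ − σ√T = 0.0470 − 0.3200 = -0.2730 which rounds to -0.27
e^(−qT) = e^(−0.057·1) = 0.9446;  e^(−rT) = e^(−0.049·1) = 0.9522
C = 280·0.9446·N(0.05) − 288·0.9522·N(-0.27) = 280·0.9446·0.5199 − 288·0.9522·0.3936 = 137.5073 − 107.9383 = 29.5690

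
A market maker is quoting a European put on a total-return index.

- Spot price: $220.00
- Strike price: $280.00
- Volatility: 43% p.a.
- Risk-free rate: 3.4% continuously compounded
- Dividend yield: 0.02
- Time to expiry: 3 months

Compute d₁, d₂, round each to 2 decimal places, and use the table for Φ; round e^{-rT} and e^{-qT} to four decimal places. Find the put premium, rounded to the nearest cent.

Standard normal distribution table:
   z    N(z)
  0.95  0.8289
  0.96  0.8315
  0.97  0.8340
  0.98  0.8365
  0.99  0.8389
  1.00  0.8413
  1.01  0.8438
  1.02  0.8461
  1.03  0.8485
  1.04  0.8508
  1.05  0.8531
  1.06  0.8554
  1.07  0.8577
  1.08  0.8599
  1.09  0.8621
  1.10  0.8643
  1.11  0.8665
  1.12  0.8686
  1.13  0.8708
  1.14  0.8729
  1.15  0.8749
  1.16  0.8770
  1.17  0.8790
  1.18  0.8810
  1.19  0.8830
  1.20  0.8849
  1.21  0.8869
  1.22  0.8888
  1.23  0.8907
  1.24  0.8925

σ√T = 0.43 × 0.5000 = 0.2150
d₁ = [ln(220/280) + (0.034 − 0.02 + ½·0.43²)·0.25] / (σ√T) = (-0.2412 + 0.0266) / 0.2150 = -0.9979 ⇒ -1.00
d₂ = -0.9979 − 0.2150 = -1.2129 ⇒ -1.21
e^(−qT) = e^(−0.02·0.25) = 0.9950;  e^(−rT) = e^(−0.034·0.25) = 0.9915
P = 280·0.9915·N(1.21) − 220·0.9950·N(1.00) = 280·0.9915·0.8869 − 220·0.9950·0.8413 = 246.2212 − 184.1606 = 62.0606

$62.06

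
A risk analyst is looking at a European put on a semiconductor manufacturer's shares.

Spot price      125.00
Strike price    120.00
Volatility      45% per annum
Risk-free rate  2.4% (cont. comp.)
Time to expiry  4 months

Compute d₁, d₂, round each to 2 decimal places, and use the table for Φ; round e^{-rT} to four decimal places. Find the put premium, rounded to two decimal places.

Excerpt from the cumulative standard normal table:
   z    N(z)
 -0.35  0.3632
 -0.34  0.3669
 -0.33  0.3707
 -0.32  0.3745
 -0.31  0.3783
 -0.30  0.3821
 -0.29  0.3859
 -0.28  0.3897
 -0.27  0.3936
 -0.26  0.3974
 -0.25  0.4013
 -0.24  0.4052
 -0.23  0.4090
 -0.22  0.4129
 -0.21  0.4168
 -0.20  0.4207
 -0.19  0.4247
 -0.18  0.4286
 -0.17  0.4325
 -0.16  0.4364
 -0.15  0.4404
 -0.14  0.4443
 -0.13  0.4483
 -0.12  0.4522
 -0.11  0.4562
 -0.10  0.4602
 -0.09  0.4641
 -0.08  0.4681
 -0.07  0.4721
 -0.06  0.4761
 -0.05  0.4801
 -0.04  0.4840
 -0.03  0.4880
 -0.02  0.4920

T = 0.3333;  σ√T = 0.2598
ln(S/K) + (r + σ²/2)T = ln(125/120) + (0.024 + 0.45²/2)·0.3333 = 0.0408 + 0.0417 = 0.0826
d₁ = 0.0826 / 0.2598 = 0.3178 ⇒ 0.32
d₂ = d₁ − σ√T = 0.3178 − 0.2598 = 0.0580 ⇒ 0.06
exp(−rT) = exp(−0.024·0.3333) = 0.9920
P = 120·0.9920·N(-0.06) − 125·N(-0.32) = 120·0.9920·0.4761 − 125·0.3745 = 56.6749 − 46.8125 = 9.8624

9.86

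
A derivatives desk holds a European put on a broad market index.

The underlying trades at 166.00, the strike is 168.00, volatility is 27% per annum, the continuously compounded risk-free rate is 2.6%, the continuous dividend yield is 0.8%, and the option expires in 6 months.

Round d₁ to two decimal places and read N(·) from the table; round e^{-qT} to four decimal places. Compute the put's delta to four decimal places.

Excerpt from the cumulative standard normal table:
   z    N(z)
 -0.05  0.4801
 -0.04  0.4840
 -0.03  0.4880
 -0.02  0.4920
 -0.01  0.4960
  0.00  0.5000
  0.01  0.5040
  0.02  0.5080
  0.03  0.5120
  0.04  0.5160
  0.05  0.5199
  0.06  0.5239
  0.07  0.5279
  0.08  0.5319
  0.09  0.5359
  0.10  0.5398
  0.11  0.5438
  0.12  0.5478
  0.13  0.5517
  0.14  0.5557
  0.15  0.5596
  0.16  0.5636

-0.4662

σ√T = 0.27 × 0.7071 = 0.1909
d₁ = [ln(166/168) + (0.026 − 0.008 + 0.27²/2)·0.5] / 0.1909 = [-0.0120 + 0.0272] / 0.1909 = 0.0799 → 0.08
N(d₁) = N(0.08) = 0.5319
Δ_put = exp(−qT)·(N(d₁) − 1) = 0.9960·(0.5319 − 1) = -0.4662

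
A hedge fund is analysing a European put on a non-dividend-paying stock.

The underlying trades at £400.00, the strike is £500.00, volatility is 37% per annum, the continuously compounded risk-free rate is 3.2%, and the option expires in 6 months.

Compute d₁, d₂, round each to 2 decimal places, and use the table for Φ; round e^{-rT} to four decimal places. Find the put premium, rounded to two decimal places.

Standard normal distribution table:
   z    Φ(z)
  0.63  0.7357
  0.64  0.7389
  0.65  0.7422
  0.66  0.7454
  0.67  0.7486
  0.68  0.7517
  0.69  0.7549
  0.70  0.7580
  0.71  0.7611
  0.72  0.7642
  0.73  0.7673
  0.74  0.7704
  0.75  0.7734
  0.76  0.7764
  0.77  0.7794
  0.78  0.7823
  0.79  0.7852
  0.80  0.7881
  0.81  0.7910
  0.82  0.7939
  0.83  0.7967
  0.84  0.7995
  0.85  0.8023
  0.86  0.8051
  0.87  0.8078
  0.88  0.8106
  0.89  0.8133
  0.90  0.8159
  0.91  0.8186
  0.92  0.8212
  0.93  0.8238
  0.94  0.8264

σ√T = 0.37 × 0.7071 = 0.2616
d₁ = [ln(400/500) + (0.032 + 0.37²/2)·0.5] / 0.2616 = [-0.2231 + 0.0502] / 0.2616 = -0.6609 → -0.66
d₂ = d₁ − σ√T = -0.6609 − 0.2616 = -0.9226 → -0.92
e^(−rT) = e^(−0.032·0.5) = 0.9841
N(−d₂) = N(0.92) = 0.8212;  N(−d₁) = N(0.66) = 0.7454
P = 500·0.9841·0.8212 − 400·0.7454 = 404.0715 − 298.1600 = 105.9115

£105.91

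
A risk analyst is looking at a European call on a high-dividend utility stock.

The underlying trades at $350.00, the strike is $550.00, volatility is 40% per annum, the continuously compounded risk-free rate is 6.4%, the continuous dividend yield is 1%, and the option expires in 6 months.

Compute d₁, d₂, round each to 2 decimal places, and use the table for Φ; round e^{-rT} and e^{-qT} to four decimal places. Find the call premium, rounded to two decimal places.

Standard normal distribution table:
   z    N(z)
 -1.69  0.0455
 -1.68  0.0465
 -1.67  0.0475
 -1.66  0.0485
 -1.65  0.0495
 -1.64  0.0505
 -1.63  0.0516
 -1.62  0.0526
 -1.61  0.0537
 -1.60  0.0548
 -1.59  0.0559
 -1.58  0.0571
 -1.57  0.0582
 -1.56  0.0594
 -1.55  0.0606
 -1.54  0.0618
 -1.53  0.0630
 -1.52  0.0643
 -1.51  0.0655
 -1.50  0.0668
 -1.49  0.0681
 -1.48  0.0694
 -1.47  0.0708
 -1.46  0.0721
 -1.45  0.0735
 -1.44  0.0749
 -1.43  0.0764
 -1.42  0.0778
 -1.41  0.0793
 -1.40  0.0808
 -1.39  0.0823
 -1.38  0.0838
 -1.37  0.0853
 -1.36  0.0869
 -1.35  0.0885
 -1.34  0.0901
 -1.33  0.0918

σ√T = 0.4·√0.5 = 0.2828
ln(S/K) + (r − q + σ²/2)T = ln(350/550) + (0.064 − 0.01 + 0.4²/2)·0.5 = -0.4520 + 0.0670 = -0.3850
d₁ = -0.3850 / 0.2828 = -1.3611 which rounds to -1.36
d₂ = d₁ − σ√T = -1.3611 − 0.2828 = -1.6440 which rounds to -1.64
e^(−qT) = e^(−0.01·0.5) = 0.9950;  e^(−rT) = e^(−0.064·0.5) = 0.9685
C = 350·0.9950·N(-1.36) − 550·0.9685·N(-1.64) = 350·0.9950·0.0869 − 550·0.9685·0.0505 = 30.2629 − 26.9001 = 3.3628

$3.36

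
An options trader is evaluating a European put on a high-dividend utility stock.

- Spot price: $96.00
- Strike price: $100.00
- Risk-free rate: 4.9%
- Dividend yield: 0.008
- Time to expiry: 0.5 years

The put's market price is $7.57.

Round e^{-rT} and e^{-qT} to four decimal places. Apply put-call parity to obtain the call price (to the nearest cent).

$5.61

e^(−qT) = e^(−0.008·0.5) = 0.9960;  e^(−rT) = e^(−0.049·0.5) = 0.9758
Put-call parity: C − P = S·e^(−qT) − K·e^(−rT) = 96·0.9960 − 100·0.9758 = 95.6160 − 97.5800 = -1.9640
C = P + (C − P) = 7.57 + (-1.9640) = 5.6060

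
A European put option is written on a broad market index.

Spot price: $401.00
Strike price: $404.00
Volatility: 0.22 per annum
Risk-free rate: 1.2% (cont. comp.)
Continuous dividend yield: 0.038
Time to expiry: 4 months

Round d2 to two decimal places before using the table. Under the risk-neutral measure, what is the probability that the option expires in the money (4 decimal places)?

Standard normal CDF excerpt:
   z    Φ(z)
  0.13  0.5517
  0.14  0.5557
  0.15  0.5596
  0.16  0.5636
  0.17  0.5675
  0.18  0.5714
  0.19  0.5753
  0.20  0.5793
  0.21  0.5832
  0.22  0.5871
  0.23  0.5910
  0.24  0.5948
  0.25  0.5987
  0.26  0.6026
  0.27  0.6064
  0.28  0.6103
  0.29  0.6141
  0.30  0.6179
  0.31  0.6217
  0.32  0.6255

0.5753

σ√T = 0.22·√0.3333 = 0.1270
d₁ = [ln(401/404) + (0.012 − 0.038 + ½·0.22²)·0.3333] / (σ√T) = (-0.0075 − 0.0006) / 0.1270 = -0.0634 ⇒ -0.06
d₂ = -0.0634 − 0.1270 = -0.1904 ⇒ -0.19
Pr(exercise) under Q = N(−d₂) = N(0.19) = 0.5753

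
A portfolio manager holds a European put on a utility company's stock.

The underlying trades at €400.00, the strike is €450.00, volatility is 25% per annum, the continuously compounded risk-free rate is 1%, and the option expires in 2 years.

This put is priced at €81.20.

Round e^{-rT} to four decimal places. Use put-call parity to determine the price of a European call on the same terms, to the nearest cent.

€40.11

e^(−rT) = e^(−0.01·2) = 0.9802
Put-call parity: C − P = S − K·e^(−rT) = 400 − 450·0.9802 = 400 − 441.0900 = -41.0900
C = P + (C − P) = 81.20 + (-41.0900) = 40.1100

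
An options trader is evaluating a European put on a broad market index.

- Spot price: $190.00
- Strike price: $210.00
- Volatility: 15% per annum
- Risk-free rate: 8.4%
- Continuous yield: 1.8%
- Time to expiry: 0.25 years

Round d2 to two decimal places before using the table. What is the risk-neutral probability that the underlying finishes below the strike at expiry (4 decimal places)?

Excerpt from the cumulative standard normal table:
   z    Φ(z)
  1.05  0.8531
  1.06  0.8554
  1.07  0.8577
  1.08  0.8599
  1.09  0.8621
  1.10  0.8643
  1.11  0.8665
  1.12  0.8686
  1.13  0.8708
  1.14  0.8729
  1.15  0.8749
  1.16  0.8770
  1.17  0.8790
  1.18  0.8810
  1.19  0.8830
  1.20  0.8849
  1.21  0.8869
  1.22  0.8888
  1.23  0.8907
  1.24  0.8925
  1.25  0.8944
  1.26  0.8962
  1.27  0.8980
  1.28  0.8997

0.8749

σ√T = 0.15·√0.25 = 0.0750
d₁ = [ln(190/210) + (0.084 − 0.018 + 0.15²/2)·0.25] / 0.0750 = [-0.1001 + 0.0193] / 0.0750 = -1.0769 → -1.08
d₂ = d₁ − σ√T = -1.0769 − 0.0750 = -1.1519 → -1.15
Risk-neutral Pr[S_T < K] = N(−d₂) = N(1.15) = 0.8749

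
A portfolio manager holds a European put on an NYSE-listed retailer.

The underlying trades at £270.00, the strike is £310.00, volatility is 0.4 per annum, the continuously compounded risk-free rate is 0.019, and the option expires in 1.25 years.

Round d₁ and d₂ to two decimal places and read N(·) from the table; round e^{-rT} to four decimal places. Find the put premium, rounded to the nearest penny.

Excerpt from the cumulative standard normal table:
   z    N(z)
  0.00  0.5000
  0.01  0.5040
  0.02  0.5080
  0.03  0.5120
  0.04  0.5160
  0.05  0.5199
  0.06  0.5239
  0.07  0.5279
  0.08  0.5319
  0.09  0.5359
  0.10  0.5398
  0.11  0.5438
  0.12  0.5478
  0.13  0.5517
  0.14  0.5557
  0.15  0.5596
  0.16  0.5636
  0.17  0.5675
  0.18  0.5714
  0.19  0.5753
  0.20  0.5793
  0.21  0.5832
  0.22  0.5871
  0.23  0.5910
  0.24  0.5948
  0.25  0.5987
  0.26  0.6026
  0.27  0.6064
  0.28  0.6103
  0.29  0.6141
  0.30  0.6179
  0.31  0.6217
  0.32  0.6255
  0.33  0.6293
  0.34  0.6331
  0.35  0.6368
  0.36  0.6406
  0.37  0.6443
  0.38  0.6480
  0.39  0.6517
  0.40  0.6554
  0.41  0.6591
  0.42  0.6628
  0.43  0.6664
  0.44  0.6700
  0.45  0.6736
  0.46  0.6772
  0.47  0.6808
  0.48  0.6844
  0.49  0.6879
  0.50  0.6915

£68.94

σ√T = 0.4·√1.25 = 0.4472
d₁ = [ln(270/310) + (0.019 + 0.4²/2)·1.25] / 0.4472 = [-0.1382 + 0.1238] / 0.4472 = -0.0322 which rounds to -0.03
d₂ = d₁ − σ√T = -0.0322 − 0.4472 = -0.4794 which rounds to -0.48
exp(−rT) = exp(−0.019·1.25) = 0.9765
N(−d₂) = N(0.48) = 0.6844;  N(−d₁) = N(0.03) = 0.5120
P = 310·0.9765·0.6844 − 270·0.5120 = 207.1781 − 138.2400 = 68.9381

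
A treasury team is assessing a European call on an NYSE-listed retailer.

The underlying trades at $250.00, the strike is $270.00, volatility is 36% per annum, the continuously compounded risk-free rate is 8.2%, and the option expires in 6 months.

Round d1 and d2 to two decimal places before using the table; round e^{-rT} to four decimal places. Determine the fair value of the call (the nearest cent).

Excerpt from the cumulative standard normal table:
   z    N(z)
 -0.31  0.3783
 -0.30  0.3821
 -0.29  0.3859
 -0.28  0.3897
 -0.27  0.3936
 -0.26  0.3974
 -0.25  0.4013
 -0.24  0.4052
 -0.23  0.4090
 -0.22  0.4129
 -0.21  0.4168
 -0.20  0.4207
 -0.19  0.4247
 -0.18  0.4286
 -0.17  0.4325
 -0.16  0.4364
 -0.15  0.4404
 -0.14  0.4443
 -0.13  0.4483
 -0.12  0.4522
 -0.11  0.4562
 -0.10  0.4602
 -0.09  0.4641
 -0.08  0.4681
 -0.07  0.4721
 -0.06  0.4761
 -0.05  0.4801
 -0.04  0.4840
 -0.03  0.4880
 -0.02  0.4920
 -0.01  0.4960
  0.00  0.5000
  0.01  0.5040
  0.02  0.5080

$22.00

T = 0.5;  σ√T = 0.2546
d₁ = [ln(250/270) + (0.082 + 0.36²/2)·0.5] / 0.2546 = [-0.0770 + 0.0734] / 0.2546 = -0.0140 → -0.01
d₂ = d₁ − σ√T = -0.0140 − 0.2546 = -0.2685 → -0.27
e^(−rT) = e^(−0.082·0.5) = 0.9598
N(d₁) = N(-0.01) = 0.4960;  N(d₂) = N(-0.27) = 0.3936
C = 250·0.4960 − 270·0.9598·0.3936 = 124.0000 − 101.9999 = 22.0001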